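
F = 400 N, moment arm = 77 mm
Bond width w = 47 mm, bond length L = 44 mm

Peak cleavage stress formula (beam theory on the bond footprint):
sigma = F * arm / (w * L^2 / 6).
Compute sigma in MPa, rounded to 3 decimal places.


sigma = (400 * 77) / (47 * 1936 / 6)
= 30800 * 6 / 90992
= 184800 / 90992
= 2.031 MPa

2.031


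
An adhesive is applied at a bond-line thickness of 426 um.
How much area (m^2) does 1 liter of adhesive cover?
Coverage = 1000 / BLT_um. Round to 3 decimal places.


Coverage = 1000 / 426 = 2.347 m^2

2.347


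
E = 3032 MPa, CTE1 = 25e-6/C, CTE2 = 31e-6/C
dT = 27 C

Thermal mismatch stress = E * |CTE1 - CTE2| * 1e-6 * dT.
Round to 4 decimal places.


= 3032 * 6e-6 * 27
= 0.4912 MPa

0.4912


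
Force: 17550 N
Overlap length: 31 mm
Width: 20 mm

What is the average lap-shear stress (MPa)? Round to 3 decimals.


Average shear stress = F / (overlap * width)
= 17550 / (31 * 20)
= 28.306 MPa

28.306


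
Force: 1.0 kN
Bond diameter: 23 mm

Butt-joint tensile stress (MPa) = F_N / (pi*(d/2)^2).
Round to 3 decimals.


F_N = 1.0 * 1000 = 1000.0 N
A = pi*(11.5)^2 = 415.4756 mm^2
stress = 1000.0 / 415.4756 = 2.407 MPa

2.407


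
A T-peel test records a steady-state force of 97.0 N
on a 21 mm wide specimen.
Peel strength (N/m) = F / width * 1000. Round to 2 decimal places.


Peel strength = 97.0 / 21 * 1000
= 4619.05 N/m

4619.05


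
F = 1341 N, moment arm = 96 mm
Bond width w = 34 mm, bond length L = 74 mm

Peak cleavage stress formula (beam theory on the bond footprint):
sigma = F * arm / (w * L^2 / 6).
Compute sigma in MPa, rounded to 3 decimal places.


sigma = (1341 * 96) / (34 * 5476 / 6)
= 128736 * 6 / 186184
= 772416 / 186184
= 4.149 MPa

4.149


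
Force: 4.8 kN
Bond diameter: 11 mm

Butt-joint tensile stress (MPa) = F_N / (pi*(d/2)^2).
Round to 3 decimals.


F_N = 4.8 * 1000 = 4800.0 N
A = pi*(5.5)^2 = 95.0332 mm^2
stress = 4800.0 / 95.0332 = 50.509 MPa

50.509


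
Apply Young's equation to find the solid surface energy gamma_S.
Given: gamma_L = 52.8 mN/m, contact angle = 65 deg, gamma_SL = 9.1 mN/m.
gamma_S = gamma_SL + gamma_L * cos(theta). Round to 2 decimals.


theta_rad = 65 * pi/180 = 1.134464
gamma_S = 9.1 + 52.8 * cos(1.134464)
= 31.41 mN/m

31.41


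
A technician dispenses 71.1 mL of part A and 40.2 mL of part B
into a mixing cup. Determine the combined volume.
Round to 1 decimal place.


Combined volume = 71.1 + 40.2
= 111.3 mL

111.3


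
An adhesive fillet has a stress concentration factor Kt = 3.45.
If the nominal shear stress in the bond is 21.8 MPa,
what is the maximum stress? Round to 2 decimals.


Max stress = 21.8 * 3.45 = 75.21 MPa

75.21


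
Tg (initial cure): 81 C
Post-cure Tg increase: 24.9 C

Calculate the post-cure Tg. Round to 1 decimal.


Post-cure Tg = 81 + 24.9 = 105.9 C

105.9


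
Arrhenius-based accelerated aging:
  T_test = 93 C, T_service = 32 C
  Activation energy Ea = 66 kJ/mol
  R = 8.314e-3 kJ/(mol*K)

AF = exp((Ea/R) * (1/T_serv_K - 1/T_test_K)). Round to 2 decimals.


T_test_K = 366.15, T_serv_K = 305.15
AF = exp((66/8.314e-3) * (1/305.15 - 1/366.15))
= 76.25

76.25


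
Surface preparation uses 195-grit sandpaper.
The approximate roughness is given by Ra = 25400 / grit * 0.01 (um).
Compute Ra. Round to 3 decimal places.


Ra = 25400 / 195 * 0.01
= 254 / 195
= 1.303 um

1.303


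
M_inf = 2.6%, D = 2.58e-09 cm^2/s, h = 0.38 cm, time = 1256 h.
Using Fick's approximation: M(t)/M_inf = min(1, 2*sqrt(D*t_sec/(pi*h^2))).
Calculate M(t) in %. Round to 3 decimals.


t = 4521600 s
ratio = min(1, 2*sqrt(2.58e-09*4521600/(pi*0.1444)))
= 0.320721
M(t) = 2.6 * 0.320721 = 0.834%

0.834


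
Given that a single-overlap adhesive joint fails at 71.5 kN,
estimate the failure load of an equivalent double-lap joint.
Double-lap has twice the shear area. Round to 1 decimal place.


Double-lap factor = 2
Expected load = 71.5 * 2 = 143.0 kN

143.0


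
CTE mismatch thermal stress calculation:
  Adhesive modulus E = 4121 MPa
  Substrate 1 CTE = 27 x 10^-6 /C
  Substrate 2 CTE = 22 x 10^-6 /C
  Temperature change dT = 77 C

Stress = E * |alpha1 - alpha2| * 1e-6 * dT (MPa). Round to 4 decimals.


delta_alpha = |27 - 22| = 5 x 10^-6/C
Stress = 4121 * 5e-6 * 77
= 1.5866 MPa

1.5866


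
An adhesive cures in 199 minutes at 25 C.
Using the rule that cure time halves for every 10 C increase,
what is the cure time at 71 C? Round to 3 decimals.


Factor = 2^((71 - 25) / 10) = 24.2515
Cure time = 199 / 24.2515
= 8.206 minutes

8.206


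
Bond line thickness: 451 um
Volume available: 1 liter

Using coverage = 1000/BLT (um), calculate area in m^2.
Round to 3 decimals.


1 L = 1e6 mm^3, thickness = 451 um = 0.451 mm
Area = 1e6 / 0.451 mm^2 = (1e6 / 0.451) / 1e6 m^2 = 1000 / 451 m^2
= 2.217 m^2

2.217


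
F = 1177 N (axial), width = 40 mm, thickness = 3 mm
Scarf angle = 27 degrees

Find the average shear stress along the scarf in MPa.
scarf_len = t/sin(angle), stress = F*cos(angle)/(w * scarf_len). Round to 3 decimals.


scarf_len = 3/sin(27 deg) = 6.6081
cos(27 deg) = 0.891007
stress = 1177*0.891007/(40*6.6081) = 3.968 MPa

3.968


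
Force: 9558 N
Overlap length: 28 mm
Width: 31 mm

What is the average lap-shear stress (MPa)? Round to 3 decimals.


Average shear stress = F / (overlap * width)
= 9558 / (28 * 31)
= 11.012 MPa

11.012


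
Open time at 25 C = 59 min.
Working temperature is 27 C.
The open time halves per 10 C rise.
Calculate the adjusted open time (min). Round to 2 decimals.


factor = 2^((27 - 25) / 10) = 1.1487
ot = 59 / 1.1487 = 51.36 min

51.36


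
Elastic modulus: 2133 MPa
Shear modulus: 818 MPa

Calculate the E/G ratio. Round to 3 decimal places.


E / G = 2133 / 818 = 2.608

2.608


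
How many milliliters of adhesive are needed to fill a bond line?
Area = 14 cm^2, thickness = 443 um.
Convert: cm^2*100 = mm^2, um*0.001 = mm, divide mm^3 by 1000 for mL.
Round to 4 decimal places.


= (14 * 100) * (443 * 0.001) / 1000
= 0.6202 mL

0.6202


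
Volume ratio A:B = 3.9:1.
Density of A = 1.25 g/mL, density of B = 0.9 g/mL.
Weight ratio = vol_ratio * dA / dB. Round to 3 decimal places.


Wt ratio = 3.9 * 1.25 / 0.9
= 5.417

5.417


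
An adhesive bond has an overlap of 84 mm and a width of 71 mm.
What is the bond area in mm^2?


Bond area = overlap * width
= 84 * 71
= 5964 mm^2

5964


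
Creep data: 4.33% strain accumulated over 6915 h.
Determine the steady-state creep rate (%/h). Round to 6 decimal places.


Rate = 4.33 / 6915 = 0.000626 %/h

0.000626


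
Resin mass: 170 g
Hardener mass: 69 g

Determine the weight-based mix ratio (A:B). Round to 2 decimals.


Ratio = 170 / 69 = 2.46

2.46


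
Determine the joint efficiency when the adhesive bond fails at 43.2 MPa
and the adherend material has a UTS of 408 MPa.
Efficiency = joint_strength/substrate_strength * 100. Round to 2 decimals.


Joint efficiency = 43.2 / 408 * 100
= 10.59%

10.59


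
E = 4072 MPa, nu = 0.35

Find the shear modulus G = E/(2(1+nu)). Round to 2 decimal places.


G = 4072 / (2 * 1.35)
= 1508.15 MPa

1508.15


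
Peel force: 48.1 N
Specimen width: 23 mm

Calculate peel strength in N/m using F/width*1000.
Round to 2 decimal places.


Peel strength = 48.1 / 23 * 1000 = 2091.30 N/m

2091.30


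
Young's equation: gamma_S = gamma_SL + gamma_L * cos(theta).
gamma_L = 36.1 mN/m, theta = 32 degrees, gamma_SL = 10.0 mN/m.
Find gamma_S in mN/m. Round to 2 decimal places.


cos(32 deg) = 0.848048
gamma_S = 10.0 + 36.1 * 0.848048
= 40.61 mN/m

40.61


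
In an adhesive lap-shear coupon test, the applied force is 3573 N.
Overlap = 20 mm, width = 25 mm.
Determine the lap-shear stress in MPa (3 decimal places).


stress = F / (overlap * width)
= 3573 / (20 * 25)
= 7.146 MPa

7.146


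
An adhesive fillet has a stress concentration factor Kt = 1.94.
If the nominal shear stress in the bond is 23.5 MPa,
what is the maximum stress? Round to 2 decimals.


Max stress = 23.5 * 1.94 = 45.59 MPa

45.59


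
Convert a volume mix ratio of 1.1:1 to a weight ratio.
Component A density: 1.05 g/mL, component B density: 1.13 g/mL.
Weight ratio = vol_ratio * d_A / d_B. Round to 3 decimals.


= 1.1 * 1.05 / 1.13 = 1.022

1.022


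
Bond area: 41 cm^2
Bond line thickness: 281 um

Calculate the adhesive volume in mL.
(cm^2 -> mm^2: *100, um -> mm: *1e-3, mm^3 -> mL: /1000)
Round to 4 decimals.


V = 41*100 * 281*1e-3 / 1000
= 1.1521 mL

1.1521


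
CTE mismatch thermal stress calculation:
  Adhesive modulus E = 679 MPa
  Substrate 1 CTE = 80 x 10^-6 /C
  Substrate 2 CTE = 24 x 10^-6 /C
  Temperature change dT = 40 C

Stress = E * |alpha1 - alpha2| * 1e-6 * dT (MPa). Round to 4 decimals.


delta_alpha = |80 - 24| = 56 x 10^-6/C
Stress = 679 * 56e-6 * 40
= 1.5210 MPa

1.5210


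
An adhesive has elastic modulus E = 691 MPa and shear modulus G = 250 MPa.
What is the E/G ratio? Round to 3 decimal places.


E/G = 691 / 250 = 2.764

2.764


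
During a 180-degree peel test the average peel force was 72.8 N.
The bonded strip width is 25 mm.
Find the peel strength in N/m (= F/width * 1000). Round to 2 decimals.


Peel strength = F/width * 1000
= 72.8 / 25 * 1000
= 2912.00 N/m

2912.00


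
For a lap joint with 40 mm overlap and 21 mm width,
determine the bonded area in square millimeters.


Area = 40 * 21 = 840 mm^2

840


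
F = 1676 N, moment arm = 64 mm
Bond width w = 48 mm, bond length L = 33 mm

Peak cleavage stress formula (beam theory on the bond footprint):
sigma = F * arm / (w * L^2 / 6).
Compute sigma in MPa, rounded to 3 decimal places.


sigma = (1676 * 64) / (48 * 1089 / 6)
= 107264 * 6 / 52272
= 643584 / 52272
= 12.312 MPa

12.312


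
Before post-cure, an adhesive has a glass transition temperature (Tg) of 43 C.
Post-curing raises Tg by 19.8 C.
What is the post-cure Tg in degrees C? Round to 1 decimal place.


Tg_post = Tg_base + delta_Tg
= 43 + 19.8
= 62.8 C

62.8


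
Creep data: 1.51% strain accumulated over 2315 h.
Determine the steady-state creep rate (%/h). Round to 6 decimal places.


Rate = 1.51 / 2315 = 0.000652 %/h

0.000652


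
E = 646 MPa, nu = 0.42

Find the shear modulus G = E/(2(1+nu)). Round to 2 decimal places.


G = 646 / (2 * 1.42)
= 227.46 MPa

227.46


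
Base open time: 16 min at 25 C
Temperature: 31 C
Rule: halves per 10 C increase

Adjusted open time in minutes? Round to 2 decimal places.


Acceleration = 2^((31-25)/10) = 1.5157
Open time = 16 / 1.5157 = 10.56 min

10.56


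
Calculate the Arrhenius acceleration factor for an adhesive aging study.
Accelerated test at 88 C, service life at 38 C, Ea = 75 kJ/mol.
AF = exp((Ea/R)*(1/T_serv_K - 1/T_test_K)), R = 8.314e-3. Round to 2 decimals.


T_test = 361.15 K, T_serv = 311.15 K
Ea/R = 75 / 0.008314 = 9020.93
AF = exp(9020.93 * (1/311.15 - 1/361.15))
= 55.36

55.36


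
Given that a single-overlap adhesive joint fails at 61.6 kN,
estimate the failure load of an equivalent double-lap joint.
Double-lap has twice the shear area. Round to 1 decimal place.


Double-lap factor = 2
Expected load = 61.6 * 2 = 123.2 kN

123.2


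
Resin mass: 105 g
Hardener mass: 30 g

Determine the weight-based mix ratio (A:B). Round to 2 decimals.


Ratio = 105 / 30 = 3.50

3.50


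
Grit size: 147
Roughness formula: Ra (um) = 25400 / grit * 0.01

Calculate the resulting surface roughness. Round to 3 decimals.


Ra = 25400 / 147 * 0.01
= 1.728 um

1.728


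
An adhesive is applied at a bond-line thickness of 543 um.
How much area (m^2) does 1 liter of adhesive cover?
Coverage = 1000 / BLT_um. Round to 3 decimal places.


Coverage = 1000 / 543 = 1.842 m^2

1.842


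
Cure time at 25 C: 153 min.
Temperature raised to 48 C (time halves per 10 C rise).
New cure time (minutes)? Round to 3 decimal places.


Acceleration factor = 2^(23/10) = 4.9246
New time = 153 / 4.9246 = 31.069 min

31.069


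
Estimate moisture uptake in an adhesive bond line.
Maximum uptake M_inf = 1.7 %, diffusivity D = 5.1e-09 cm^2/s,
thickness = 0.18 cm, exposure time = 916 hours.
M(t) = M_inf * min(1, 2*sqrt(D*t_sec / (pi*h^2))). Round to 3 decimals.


Convert time: 916 h = 3297600 s
ratio = min(1, 2*sqrt(5.1e-09*3297600/(pi*0.18^2)))
= 0.812955
M(t) = 1.7 * 0.812955 = 1.382%

1.382


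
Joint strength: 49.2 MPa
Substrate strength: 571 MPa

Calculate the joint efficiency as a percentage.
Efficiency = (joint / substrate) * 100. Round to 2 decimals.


Efficiency = (49.2 / 571) * 100 = 8.62%

8.62


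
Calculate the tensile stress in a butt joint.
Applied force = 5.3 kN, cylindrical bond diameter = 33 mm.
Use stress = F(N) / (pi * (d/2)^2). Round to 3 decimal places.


A = pi * 16.5^2 = 855.2986 mm^2
sigma = 5300.0 / 855.2986 = 6.197 MPa

6.197


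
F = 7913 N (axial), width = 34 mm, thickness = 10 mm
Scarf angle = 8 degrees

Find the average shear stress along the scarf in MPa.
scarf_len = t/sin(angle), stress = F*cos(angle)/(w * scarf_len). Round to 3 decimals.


scarf_len = 10/sin(8 deg) = 71.8530
cos(8 deg) = 0.990268
stress = 7913*0.990268/(34*71.8530) = 3.208 MPa

3.208


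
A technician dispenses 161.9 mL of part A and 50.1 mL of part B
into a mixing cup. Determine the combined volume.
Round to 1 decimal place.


Combined volume = 161.9 + 50.1
= 212.0 mL

212.0


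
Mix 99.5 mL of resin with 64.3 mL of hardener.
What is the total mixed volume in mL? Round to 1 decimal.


Total = 99.5 + 64.3 = 163.8 mL

163.8


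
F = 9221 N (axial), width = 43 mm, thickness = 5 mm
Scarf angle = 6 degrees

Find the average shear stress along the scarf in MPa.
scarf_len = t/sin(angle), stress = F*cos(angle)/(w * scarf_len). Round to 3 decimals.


scarf_len = 5/sin(6 deg) = 47.8339
cos(6 deg) = 0.994522
stress = 9221*0.994522/(43*47.8339) = 4.458 MPa

4.458


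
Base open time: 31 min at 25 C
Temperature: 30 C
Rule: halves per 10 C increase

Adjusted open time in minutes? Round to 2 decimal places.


Acceleration = 2^((30-25)/10) = 1.4142
Open time = 31 / 1.4142 = 21.92 min

21.92


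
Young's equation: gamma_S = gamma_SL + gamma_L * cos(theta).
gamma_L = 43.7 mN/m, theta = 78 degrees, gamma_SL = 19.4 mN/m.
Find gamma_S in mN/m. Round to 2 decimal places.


cos(78 deg) = 0.207912
gamma_S = 19.4 + 43.7 * 0.207912
= 28.49 mN/m

28.49


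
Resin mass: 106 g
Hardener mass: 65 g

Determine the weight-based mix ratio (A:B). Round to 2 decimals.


Ratio = 106 / 65 = 1.63

1.63


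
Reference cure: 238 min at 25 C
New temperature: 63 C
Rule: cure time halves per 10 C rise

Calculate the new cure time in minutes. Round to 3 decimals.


factor = 2^((63-25)/10) = 13.9288
t_new = 238 / 13.9288 = 17.087 min

17.087


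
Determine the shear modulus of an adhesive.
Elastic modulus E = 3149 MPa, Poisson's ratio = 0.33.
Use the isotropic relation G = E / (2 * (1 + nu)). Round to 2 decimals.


G = 3149 / (2*(1+0.33)) = 3149 / 2.66
= 1183.83 MPa

1183.83


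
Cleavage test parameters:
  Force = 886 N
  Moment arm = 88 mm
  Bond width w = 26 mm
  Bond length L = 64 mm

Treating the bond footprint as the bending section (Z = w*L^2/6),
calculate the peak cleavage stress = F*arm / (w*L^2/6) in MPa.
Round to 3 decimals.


M = 886 * 88 = 77968 N*mm
Z = 26 * 64^2 / 6 = 106496 / 6 mm^3
sigma = M / Z = 6 * 77968 / 106496 = 467808 / 106496
= 4.393 MPa

4.393


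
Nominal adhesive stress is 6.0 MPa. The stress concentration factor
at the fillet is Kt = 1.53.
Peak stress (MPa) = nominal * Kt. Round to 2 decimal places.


Peak = 6.0 * 1.53 = 9.18 MPa

9.18


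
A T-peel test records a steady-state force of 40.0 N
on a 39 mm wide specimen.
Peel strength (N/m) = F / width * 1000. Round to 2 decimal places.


Peel strength = 40.0 / 39 * 1000
= 1025.64 N/m

1025.64


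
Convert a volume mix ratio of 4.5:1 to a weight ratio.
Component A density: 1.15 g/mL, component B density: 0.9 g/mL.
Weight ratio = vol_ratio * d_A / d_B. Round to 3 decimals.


= 4.5 * 1.15 / 0.9 = 5.750

5.750


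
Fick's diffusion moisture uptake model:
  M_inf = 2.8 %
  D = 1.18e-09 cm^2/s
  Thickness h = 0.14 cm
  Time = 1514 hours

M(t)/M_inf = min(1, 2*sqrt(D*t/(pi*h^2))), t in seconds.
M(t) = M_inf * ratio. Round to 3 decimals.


t_sec = 1514 * 3600 = 5450400
ratio = 2*sqrt(1.18e-09*5450400/(pi*0.14^2))
= min(1, 0.646372)
= 0.646372
M(t) = 2.8 * 0.646372 = 1.810 %

1.810


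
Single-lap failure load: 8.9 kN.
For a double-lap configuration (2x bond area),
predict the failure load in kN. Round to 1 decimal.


Failure load = 8.9 * 2 = 17.8 kN

17.8


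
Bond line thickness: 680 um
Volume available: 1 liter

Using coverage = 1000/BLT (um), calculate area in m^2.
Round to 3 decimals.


1 L = 1e6 mm^3, thickness = 680 um = 0.68 mm
Area = 1e6 / 0.68 mm^2 = (1e6 / 0.68) / 1e6 m^2 = 1000 / 680 m^2
= 1.471 m^2

1.471


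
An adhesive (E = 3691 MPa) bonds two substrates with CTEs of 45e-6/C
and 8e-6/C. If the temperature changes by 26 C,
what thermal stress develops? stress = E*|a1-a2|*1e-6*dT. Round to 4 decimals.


Stress = 3691 * |45 - 8| * 1e-6 * 26
= 3.5507 MPa

3.5507


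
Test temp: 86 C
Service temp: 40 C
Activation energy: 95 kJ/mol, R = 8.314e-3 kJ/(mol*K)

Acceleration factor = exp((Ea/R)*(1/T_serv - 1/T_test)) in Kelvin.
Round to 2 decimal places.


AF = exp((95/0.008314)*(1/313.15 - 1/359.15))
= 107.07

107.07


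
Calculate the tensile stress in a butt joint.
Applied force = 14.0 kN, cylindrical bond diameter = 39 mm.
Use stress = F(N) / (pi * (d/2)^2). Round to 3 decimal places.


A = pi * 19.5^2 = 1194.5906 mm^2
sigma = 14000.0 / 1194.5906 = 11.719 MPa

11.719


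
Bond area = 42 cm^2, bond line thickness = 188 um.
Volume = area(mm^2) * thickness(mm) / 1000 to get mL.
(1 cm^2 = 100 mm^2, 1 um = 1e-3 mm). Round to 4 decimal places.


area_mm2 = 42 * 100 = 4200
blt_mm = 188 * 1e-3 = 0.188
vol_mm3 = 4200 * 0.188 = 789.6
vol_mL = 789.6 / 1000 = 0.7896 mL

0.7896


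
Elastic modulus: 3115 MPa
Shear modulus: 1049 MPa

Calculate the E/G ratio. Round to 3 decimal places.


E / G = 3115 / 1049 = 2.969

2.969


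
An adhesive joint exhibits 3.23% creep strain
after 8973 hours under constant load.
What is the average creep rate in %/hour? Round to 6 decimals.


Creep rate = strain / time
= 3.23 / 8973
= 0.000360 %/h

0.000360


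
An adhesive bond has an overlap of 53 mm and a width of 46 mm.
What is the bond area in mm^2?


Bond area = overlap * width
= 53 * 46
= 2438 mm^2

2438


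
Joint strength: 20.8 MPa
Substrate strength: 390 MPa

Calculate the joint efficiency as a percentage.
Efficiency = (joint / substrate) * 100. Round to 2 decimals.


Efficiency = (20.8 / 390) * 100 = 5.33%

5.33


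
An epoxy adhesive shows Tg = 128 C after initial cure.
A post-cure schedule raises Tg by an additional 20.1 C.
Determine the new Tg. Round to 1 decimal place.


New Tg = 128 + 20.1
= 148.1 C

148.1


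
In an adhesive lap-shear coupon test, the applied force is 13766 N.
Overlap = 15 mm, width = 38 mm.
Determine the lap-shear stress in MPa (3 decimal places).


stress = F / (overlap * width)
= 13766 / (15 * 38)
= 24.151 MPa

24.151


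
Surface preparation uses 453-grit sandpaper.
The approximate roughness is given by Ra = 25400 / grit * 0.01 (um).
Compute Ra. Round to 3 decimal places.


Ra = 25400 / 453 * 0.01
= 254 / 453
= 0.561 um

0.561


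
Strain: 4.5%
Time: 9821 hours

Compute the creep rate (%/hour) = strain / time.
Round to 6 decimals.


Creep rate = 4.5 / 9821
= 0.000458 %/h

0.000458


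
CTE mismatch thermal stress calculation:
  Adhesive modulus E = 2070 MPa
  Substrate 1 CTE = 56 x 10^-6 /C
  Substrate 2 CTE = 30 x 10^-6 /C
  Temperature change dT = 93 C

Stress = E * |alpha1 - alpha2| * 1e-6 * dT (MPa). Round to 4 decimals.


delta_alpha = |56 - 30| = 26 x 10^-6/C
Stress = 2070 * 26e-6 * 93
= 5.0053 MPa

5.0053


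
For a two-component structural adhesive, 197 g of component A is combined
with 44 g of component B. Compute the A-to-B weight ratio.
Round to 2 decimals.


Weight ratio A:B = 197 / 44
= 4.48

4.48


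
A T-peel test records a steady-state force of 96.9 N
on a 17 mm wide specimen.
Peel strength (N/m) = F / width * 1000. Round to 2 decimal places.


Peel strength = 96.9 / 17 * 1000
= 5700.00 N/m

5700.00


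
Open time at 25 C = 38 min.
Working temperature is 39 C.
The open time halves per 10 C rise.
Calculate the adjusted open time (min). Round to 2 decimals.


factor = 2^((39 - 25) / 10) = 2.6390
ot = 38 / 2.6390 = 14.40 min

14.40


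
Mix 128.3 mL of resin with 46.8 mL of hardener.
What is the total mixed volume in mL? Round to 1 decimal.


Total = 128.3 + 46.8 = 175.1 mL

175.1


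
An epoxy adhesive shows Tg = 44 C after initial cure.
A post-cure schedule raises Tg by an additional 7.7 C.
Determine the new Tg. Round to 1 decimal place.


New Tg = 44 + 7.7
= 51.7 C

51.7


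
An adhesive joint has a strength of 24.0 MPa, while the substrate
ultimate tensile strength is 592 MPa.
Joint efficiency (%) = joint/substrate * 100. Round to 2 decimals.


Efficiency = 24.0 / 592 * 100
= 4.05%

4.05


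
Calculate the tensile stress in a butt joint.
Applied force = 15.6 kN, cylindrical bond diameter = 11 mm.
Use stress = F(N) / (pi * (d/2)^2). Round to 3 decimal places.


A = pi * 5.5^2 = 95.0332 mm^2
sigma = 15600.0 / 95.0332 = 164.153 MPa

164.153


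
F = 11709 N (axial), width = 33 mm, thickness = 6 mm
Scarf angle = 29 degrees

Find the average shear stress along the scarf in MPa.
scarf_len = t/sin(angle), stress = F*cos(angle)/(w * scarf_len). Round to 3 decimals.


scarf_len = 6/sin(29 deg) = 12.3760
cos(29 deg) = 0.874620
stress = 11709*0.874620/(33*12.3760) = 25.075 MPa

25.075


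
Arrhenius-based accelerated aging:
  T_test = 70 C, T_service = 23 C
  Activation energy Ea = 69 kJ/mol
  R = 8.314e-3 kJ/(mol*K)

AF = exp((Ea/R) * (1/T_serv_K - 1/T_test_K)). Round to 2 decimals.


T_test_K = 343.15, T_serv_K = 296.15
AF = exp((69/8.314e-3) * (1/296.15 - 1/343.15))
= 46.45

46.45


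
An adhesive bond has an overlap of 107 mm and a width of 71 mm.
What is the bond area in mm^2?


Bond area = overlap * width
= 107 * 71
= 7597 mm^2

7597


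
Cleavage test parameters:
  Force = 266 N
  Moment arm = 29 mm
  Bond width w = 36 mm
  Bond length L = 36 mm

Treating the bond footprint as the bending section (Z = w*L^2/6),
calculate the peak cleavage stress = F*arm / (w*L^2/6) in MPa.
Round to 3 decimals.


M = 266 * 29 = 7714 N*mm
Z = 36 * 36^2 / 6 = 46656 / 6 mm^3
sigma = M / Z = 6 * 7714 / 46656 = 46284 / 46656
= 0.992 MPa

0.992


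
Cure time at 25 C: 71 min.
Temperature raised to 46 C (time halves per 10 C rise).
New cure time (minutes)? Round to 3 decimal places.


Acceleration factor = 2^(21/10) = 4.2871
New time = 71 / 4.2871 = 16.561 min

16.561


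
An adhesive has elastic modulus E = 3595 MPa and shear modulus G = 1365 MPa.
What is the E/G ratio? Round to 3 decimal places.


E/G = 3595 / 1365 = 2.634

2.634


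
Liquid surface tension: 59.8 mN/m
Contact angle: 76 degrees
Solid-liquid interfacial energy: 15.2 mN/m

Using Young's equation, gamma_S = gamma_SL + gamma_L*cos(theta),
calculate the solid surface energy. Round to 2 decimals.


gamma_S = 15.2 + 59.8 * cos(76)
= 29.67 mN/m

29.67


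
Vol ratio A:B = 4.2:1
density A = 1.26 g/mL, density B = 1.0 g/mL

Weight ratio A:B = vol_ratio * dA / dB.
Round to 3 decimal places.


Weight ratio = 4.2 * 1.26 / 1.0
= 5.292

5.292


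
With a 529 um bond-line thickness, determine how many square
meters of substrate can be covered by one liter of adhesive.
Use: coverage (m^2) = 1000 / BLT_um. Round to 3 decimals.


Coverage = 1000 / 529 = 1.890 m^2

1.890


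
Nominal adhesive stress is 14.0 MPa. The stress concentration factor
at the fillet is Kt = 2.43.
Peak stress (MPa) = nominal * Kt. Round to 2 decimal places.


Peak = 14.0 * 2.43 = 34.02 MPa

34.02


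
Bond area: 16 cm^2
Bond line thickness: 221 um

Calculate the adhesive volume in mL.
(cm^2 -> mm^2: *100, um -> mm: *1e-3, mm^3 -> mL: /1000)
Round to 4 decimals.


V = 16*100 * 221*1e-3 / 1000
= 0.3536 mL

0.3536


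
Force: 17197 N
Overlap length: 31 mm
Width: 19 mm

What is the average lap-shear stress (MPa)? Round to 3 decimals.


Average shear stress = F / (overlap * width)
= 17197 / (31 * 19)
= 29.197 MPa

29.197


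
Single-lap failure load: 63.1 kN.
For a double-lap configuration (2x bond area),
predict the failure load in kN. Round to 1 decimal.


Failure load = 63.1 * 2 = 126.2 kN

126.2


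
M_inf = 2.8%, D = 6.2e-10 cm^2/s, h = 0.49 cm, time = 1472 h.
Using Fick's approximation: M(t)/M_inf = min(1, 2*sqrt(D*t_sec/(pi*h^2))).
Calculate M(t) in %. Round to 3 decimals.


t = 5299200 s
ratio = min(1, 2*sqrt(6.2e-10*5299200/(pi*0.2401)))
= 0.131996
M(t) = 2.8 * 0.131996 = 0.370%

0.370


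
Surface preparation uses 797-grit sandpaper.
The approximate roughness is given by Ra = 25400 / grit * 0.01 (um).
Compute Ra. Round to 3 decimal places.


Ra = 25400 / 797 * 0.01
= 254 / 797
= 0.319 um

0.319


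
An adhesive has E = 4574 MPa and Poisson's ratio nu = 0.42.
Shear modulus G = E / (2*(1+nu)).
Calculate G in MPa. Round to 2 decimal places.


G = 4574 / (2*(1+0.42))
= 4574 / 2.84
= 1610.56 MPa

1610.56


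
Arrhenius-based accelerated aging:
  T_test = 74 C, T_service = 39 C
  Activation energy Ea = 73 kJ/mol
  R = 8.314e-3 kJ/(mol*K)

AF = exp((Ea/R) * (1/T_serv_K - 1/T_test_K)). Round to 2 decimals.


T_test_K = 347.15, T_serv_K = 312.15
AF = exp((73/8.314e-3) * (1/312.15 - 1/347.15))
= 17.05

17.05


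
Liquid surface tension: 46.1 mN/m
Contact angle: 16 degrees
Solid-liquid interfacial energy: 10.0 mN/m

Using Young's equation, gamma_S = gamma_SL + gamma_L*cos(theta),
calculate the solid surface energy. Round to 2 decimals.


gamma_S = 10.0 + 46.1 * cos(16)
= 54.31 mN/m

54.31


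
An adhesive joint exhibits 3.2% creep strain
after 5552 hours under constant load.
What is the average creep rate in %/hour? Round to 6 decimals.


Creep rate = strain / time
= 3.2 / 5552
= 0.000576 %/h

0.000576


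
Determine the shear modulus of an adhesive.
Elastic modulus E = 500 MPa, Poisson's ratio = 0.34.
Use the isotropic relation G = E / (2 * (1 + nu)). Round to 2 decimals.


G = 500 / (2*(1+0.34)) = 500 / 2.68
= 186.57 MPa

186.57


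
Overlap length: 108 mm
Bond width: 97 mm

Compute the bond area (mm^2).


Bond area = 108 * 97 = 10476 mm^2

10476


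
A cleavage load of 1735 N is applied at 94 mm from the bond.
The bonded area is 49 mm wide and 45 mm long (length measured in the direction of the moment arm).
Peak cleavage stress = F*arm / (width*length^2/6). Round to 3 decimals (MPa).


Moment = 1735 * 94 = 163090 N*mm
Section modulus = 49 * 2025 / 6 = 99225 / 6 mm^3
Stress = 163090 / (99225 / 6) = 978540 / 99225
= 9.862 MPa

9.862


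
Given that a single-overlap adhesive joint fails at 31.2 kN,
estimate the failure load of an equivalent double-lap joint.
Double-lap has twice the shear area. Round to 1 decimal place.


Double-lap factor = 2
Expected load = 31.2 * 2 = 62.4 kN

62.4


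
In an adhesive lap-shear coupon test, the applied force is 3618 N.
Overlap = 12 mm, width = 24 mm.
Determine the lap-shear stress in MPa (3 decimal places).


stress = F / (overlap * width)
= 3618 / (12 * 24)
= 12.563 MPa

12.563


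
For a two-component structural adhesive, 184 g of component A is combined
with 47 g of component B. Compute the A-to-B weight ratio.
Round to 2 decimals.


Weight ratio A:B = 184 / 47
= 3.91

3.91


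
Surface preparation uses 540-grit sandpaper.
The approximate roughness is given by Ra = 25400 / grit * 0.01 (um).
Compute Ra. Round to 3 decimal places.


Ra = 25400 / 540 * 0.01
= 254 / 540
= 0.470 um

0.470


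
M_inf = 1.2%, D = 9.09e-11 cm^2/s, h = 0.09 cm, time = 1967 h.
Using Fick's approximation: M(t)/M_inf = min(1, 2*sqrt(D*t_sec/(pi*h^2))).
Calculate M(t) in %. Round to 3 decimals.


t = 7081200 s
ratio = min(1, 2*sqrt(9.09e-11*7081200/(pi*0.0081)))
= 0.318088
M(t) = 1.2 * 0.318088 = 0.382%

0.382


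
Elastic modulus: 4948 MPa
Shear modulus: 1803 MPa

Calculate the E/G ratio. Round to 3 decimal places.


E / G = 4948 / 1803 = 2.744

2.744


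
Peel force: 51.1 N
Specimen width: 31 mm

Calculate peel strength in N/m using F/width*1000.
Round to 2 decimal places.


Peel strength = 51.1 / 31 * 1000 = 1648.39 N/m

1648.39


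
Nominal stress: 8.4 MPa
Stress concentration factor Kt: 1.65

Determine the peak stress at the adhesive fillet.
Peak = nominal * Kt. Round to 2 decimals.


Peak stress = 8.4 * 1.65
= 13.86 MPa

13.86


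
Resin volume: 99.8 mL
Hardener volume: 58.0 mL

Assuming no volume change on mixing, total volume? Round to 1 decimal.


V_total = 99.8 + 58.0 = 157.8 mL

157.8


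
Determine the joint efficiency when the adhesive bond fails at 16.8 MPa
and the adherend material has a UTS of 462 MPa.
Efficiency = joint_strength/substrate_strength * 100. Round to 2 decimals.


Joint efficiency = 16.8 / 462 * 100
= 3.64%

3.64


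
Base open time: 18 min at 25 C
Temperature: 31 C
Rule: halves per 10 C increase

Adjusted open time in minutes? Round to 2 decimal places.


Acceleration = 2^((31-25)/10) = 1.5157
Open time = 18 / 1.5157 = 11.88 min

11.88


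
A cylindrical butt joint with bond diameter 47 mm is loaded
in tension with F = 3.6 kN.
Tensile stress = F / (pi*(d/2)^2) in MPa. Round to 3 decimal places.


Area = pi * (47/2)^2 = 1734.9445 mm^2
Stress = 3.6*1000 / 1734.9445
= 2.075 MPa

2.075


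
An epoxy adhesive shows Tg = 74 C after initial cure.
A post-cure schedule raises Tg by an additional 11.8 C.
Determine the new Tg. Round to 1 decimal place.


New Tg = 74 + 11.8
= 85.8 C

85.8


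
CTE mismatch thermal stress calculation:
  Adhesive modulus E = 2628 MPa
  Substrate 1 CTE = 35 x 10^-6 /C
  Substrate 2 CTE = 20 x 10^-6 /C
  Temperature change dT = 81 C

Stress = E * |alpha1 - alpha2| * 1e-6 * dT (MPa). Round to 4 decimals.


delta_alpha = |35 - 20| = 15 x 10^-6/C
Stress = 2628 * 15e-6 * 81
= 3.1930 MPa

3.1930


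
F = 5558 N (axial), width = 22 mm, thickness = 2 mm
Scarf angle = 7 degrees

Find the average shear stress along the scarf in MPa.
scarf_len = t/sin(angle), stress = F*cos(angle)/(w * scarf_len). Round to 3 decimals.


scarf_len = 2/sin(7 deg) = 16.4110
cos(7 deg) = 0.992546
stress = 5558*0.992546/(22*16.4110) = 15.280 MPa

15.280


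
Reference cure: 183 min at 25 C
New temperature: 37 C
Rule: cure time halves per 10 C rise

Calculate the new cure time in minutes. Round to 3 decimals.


factor = 2^((37-25)/10) = 2.2974
t_new = 183 / 2.2974 = 79.655 min

79.655


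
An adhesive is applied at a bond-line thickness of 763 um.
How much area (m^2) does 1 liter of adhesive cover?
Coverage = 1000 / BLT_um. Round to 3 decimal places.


Coverage = 1000 / 763 = 1.311 m^2

1.311


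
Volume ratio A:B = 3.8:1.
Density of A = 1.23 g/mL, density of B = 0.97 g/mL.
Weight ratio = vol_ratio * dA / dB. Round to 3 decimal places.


Wt ratio = 3.8 * 1.23 / 0.97
= 4.819

4.819


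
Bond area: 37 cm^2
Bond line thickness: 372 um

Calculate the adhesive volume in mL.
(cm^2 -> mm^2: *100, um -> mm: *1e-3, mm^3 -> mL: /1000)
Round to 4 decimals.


V = 37*100 * 372*1e-3 / 1000
= 1.3764 mL

1.3764


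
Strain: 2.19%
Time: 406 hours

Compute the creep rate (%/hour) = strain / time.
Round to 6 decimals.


Creep rate = 2.19 / 406
= 0.005394 %/h

0.005394


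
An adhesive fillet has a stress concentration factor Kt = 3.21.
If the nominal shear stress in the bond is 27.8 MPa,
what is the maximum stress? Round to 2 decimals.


Max stress = 27.8 * 3.21 = 89.24 MPa

89.24


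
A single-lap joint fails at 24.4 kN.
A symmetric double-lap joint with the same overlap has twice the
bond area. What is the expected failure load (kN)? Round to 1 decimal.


Double-lap load = 2 * 24.4 = 48.8 kN

48.8


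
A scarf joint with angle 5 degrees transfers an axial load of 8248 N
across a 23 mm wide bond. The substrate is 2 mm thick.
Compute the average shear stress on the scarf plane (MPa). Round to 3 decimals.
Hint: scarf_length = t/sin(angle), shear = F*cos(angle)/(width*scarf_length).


scarf_length = 2 / sin(5 deg) = 22.9474 mm
cos(5 deg) = 0.996195
shear stress = 8248 * 0.996195 / (23 * 22.9474)
= 15.568 MPa

15.568


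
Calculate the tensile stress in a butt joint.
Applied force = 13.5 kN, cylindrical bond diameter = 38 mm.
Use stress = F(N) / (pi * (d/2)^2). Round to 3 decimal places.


A = pi * 19.0^2 = 1134.1149 mm^2
sigma = 13500.0 / 1134.1149 = 11.904 MPa

11.904


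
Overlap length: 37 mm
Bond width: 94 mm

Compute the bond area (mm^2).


Bond area = 37 * 94 = 3478 mm^2

3478


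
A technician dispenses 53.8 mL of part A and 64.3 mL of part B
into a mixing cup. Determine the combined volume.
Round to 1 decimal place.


Combined volume = 53.8 + 64.3
= 118.1 mL

118.1


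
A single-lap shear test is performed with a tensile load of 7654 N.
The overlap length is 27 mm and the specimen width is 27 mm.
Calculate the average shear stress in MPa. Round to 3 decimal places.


Shear stress = F / (overlap * width)
= 7654 / (27 * 27)
= 7654 / 729
= 10.499 MPa

10.499


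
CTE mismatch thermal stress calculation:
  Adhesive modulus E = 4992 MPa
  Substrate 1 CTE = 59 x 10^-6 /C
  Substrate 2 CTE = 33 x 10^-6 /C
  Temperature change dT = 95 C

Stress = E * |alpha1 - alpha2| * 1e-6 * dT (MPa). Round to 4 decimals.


delta_alpha = |59 - 33| = 26 x 10^-6/C
Stress = 4992 * 26e-6 * 95
= 12.3302 MPa

12.3302


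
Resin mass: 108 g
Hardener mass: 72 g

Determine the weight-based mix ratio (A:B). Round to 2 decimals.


Ratio = 108 / 72 = 1.50

1.50


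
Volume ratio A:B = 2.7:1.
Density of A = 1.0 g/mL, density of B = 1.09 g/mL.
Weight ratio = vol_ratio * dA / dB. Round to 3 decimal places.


Wt ratio = 2.7 * 1.0 / 1.09
= 2.477

2.477


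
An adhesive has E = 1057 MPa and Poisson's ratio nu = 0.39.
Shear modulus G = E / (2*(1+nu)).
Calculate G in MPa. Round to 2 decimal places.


G = 1057 / (2*(1+0.39))
= 1057 / 2.78
= 380.22 MPa

380.22


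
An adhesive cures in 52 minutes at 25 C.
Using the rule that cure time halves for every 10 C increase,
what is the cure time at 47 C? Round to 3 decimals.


Factor = 2^((47 - 25) / 10) = 4.5948
Cure time = 52 / 4.5948
= 11.317 minutes

11.317


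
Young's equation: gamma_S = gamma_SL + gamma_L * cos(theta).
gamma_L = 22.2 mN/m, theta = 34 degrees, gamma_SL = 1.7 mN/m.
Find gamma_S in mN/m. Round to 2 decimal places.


cos(34 deg) = 0.829038
gamma_S = 1.7 + 22.2 * 0.829038
= 20.10 mN/m

20.10


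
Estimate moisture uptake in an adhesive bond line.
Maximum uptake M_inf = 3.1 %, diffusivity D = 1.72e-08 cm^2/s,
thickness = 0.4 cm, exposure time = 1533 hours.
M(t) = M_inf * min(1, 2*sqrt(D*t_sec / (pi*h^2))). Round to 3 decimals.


Convert time: 1533 h = 5518800 s
ratio = min(1, 2*sqrt(1.72e-08*5518800/(pi*0.4^2)))
= 0.869124
M(t) = 3.1 * 0.869124 = 2.694%

2.694


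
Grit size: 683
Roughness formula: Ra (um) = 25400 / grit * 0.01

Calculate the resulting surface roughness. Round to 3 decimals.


Ra = 25400 / 683 * 0.01
= 0.372 um

0.372


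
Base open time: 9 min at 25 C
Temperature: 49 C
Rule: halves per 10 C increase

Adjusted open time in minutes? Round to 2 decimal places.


Acceleration = 2^((49-25)/10) = 5.2780
Open time = 9 / 5.2780 = 1.71 min

1.71


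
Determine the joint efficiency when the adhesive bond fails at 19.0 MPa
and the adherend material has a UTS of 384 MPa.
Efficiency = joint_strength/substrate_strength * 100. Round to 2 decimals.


Joint efficiency = 19.0 / 384 * 100
= 4.95%

4.95


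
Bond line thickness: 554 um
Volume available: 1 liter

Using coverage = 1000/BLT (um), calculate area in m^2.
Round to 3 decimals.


1 L = 1e6 mm^3, thickness = 554 um = 0.554 mm
Area = 1e6 / 0.554 mm^2 = (1e6 / 0.554) / 1e6 m^2 = 1000 / 554 m^2
= 1.805 m^2

1.805


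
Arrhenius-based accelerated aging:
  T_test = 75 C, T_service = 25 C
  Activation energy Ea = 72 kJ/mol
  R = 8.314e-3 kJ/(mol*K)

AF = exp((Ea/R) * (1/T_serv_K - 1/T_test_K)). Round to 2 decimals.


T_test_K = 348.15, T_serv_K = 298.15
AF = exp((72/8.314e-3) * (1/298.15 - 1/348.15))
= 64.81

64.81


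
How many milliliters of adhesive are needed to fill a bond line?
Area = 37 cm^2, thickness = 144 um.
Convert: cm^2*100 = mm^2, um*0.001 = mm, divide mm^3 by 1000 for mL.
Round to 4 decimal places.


= (37 * 100) * (144 * 0.001) / 1000
= 0.5328 mL

0.5328


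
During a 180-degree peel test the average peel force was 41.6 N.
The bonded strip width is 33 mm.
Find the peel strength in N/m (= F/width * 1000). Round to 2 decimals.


Peel strength = F/width * 1000
= 41.6 / 33 * 1000
= 1260.61 N/m

1260.61


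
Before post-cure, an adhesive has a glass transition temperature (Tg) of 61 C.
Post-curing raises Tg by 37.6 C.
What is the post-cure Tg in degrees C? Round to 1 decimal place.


Tg_post = Tg_base + delta_Tg
= 61 + 37.6
= 98.6 C

98.6


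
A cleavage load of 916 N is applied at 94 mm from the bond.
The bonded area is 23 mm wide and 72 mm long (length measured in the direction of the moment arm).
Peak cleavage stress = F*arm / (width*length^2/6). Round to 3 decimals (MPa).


Moment = 916 * 94 = 86104 N*mm
Section modulus = 23 * 5184 / 6 = 119232 / 6 mm^3
Stress = 86104 / (119232 / 6) = 516624 / 119232
= 4.333 MPa

4.333


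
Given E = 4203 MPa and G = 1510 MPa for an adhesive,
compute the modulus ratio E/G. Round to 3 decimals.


E/G ratio = 4203 / 1510 = 2.783

2.783


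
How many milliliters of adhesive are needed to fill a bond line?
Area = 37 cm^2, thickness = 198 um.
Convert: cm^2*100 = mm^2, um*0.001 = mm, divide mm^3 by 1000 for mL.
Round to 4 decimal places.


= (37 * 100) * (198 * 0.001) / 1000
= 0.7326 mL

0.7326


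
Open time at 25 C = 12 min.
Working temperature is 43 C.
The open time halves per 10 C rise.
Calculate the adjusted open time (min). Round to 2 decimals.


factor = 2^((43 - 25) / 10) = 3.4822
ot = 12 / 3.4822 = 3.45 min

3.45


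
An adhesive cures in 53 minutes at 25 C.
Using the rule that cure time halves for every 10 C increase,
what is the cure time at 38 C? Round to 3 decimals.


Factor = 2^((38 - 25) / 10) = 2.4623
Cure time = 53 / 2.4623
= 21.525 minutes

21.525


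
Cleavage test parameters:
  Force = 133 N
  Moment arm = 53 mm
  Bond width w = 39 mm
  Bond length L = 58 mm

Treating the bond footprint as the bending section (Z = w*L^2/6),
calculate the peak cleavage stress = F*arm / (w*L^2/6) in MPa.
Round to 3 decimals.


M = 133 * 53 = 7049 N*mm
Z = 39 * 58^2 / 6 = 131196 / 6 mm^3
sigma = M / Z = 6 * 7049 / 131196 = 42294 / 131196
= 0.322 MPa

0.322


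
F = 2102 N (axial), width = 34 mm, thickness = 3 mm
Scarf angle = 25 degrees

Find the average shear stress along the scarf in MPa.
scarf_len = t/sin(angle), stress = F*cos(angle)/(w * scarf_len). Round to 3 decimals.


scarf_len = 3/sin(25 deg) = 7.0986
cos(25 deg) = 0.906308
stress = 2102*0.906308/(34*7.0986) = 7.893 MPa

7.893


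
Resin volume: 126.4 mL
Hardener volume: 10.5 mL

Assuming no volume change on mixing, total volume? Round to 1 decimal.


V_total = 126.4 + 10.5 = 136.9 mL

136.9


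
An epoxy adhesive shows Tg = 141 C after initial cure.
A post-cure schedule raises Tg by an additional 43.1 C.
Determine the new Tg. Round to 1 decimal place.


New Tg = 141 + 43.1
= 184.1 C

184.1


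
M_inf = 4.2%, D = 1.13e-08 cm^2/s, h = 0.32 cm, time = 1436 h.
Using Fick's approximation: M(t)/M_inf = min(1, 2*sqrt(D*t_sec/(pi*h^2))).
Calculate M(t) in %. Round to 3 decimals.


t = 5169600 s
ratio = min(1, 2*sqrt(1.13e-08*5169600/(pi*0.1024)))
= 0.852261
M(t) = 4.2 * 0.852261 = 3.579%

3.579
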